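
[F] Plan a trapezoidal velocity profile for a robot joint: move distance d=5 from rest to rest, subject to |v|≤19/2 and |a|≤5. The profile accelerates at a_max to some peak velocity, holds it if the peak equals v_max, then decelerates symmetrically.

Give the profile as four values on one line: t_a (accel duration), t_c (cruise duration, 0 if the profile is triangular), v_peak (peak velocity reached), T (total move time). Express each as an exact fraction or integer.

t_a=1 t_c=0 v_peak=5 T=2

(v_max)²/a_max = (19/2)²/5 = 361/20
5 < 361/20 → triangular
v_peak = √(5·5) = √25 = 5
t_a = 5/5 = 1; t_c = 0
T = 2·1 = 2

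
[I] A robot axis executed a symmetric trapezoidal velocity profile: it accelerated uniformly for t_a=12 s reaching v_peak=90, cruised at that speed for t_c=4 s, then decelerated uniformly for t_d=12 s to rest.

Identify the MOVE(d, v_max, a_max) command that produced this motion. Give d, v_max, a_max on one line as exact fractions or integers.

d=1440 v_max=90 a_max=15/2

a_max = 90/12 = 15/2
d_a = ½·90·12 = 540; d_c = 90·4 = 360
d = 2·540 + 360 = 1440
t_c = 4 > 0 → v_max = v_peak = 90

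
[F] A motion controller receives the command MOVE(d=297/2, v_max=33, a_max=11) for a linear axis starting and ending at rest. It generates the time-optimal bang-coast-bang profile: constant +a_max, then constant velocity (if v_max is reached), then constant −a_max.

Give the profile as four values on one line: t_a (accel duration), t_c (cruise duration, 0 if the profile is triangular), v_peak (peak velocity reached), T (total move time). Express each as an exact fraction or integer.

t_a=3 t_c=3/2 v_peak=33 T=15/2

vₘ²/aₘ = 33²/11 = 99
297/2 ≥ 99 → trapezoidal
t_a = 33/11 = 3; v_peak = 33
d_cruise = 297/2 − 99 = 99/2; t_c = (99/2)/33 = 3/2
T = 2·3 + 3/2 = 15/2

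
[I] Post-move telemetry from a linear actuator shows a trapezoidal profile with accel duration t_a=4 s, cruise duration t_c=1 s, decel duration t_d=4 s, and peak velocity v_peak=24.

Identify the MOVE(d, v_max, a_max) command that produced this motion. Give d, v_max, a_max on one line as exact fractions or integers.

a_max = 24/4 = 6
d_a = ½·24·4 = 48; d_c = 24·1 = 24
d = 2·48 + 24 = 120
t_c = 1 > 0 → v_max = v_peak = 24

d=120 v_max=24 a_max=6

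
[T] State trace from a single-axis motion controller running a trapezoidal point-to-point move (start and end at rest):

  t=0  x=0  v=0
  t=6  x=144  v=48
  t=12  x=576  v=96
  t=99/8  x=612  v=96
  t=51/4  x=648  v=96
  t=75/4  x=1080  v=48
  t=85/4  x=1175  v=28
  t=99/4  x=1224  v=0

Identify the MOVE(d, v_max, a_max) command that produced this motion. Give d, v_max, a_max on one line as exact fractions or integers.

d=1224 v_max=96 a_max=8

final state: t=99/4, x=1224, v=0 → d = 1224
a_max = (48−0)/(6−0) = 8
max v = 96 over t∈[12,51/4] → v_max = 96
check: 96·(12+3/4) = 1224 ✓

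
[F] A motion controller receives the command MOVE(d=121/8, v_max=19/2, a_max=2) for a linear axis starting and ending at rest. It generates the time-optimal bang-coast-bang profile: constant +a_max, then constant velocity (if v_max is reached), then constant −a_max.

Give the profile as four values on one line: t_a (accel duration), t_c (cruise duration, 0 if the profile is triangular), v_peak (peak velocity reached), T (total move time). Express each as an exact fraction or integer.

t_a=11/4 t_c=0 v_peak=11/2 T=11/2

(v_max)²/a_max = (19/2)²/2 = 361/8
121/8 < 361/8 → triangular
v_peak = √(121/8·2) = √(121/4) = 11/2
t_a = (11/2)/2 = 11/4; t_c = 0
T = 2·11/4 = 11/2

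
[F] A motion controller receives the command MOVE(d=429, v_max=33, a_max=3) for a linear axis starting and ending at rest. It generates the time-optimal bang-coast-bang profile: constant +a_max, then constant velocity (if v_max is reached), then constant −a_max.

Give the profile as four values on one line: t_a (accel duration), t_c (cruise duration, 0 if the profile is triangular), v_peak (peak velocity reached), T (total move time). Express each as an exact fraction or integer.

t_a=11 t_c=2 v_peak=33 T=24

(v_max)²/a_max = 33²/3 = 363
429 ≥ 363 so v_max reached
t_a = 33/3 = 11; v_peak = 33
d_cruise = 429 − 363 = 66; t_c = 66/33 = 2
T = 2·11 + 2 = 24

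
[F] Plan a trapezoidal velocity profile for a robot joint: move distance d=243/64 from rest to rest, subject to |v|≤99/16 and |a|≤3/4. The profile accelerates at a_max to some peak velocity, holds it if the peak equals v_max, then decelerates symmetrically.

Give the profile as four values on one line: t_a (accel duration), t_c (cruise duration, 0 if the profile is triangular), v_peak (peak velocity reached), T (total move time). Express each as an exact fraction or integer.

(v_max)²/a_max = (99/16)²/(3/4) = 3267/64
243/64 < 3267/64 → triangular
v_peak = √(243/64·3/4) = √(729/256) = 27/16
t_a = (27/16)/(3/4) = 9/4; t_c = 0
T = 2·9/4 = 9/2

t_a=9/4 t_c=0 v_peak=27/16 T=9/2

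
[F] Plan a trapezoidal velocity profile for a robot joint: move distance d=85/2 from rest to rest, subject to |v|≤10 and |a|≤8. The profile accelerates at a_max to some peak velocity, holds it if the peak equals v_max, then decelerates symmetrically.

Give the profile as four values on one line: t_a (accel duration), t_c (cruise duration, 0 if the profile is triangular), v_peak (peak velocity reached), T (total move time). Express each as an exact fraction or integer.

t_a=5/4 t_c=3 v_peak=10 T=11/2

(v_max)²/a_max = 10²/8 = 25/2
85/2 ≥ 25/2 ⇒ cruise phase
t_a = 10/8 = 5/4; v_peak = 10
d_cruise = 85/2 − 25/2 = 30; t_c = 30/10 = 3
T = 2·5/4 + 3 = 11/2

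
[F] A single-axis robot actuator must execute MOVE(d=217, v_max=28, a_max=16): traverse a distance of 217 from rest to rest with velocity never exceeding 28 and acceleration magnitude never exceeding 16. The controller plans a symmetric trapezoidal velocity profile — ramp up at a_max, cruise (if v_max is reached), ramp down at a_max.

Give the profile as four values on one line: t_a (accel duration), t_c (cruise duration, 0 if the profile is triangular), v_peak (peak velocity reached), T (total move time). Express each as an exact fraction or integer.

t_a=7/4 t_c=6 v_peak=28 T=19/2

vₘ²/aₘ = 28²/16 = 49
217 ≥ 49 so v_max reached
t_a = 28/16 = 7/4; v_peak = 28
d_cruise = 217 − 49 = 168; t_c = 168/28 = 6
T = 2·7/4 + 6 = 19/2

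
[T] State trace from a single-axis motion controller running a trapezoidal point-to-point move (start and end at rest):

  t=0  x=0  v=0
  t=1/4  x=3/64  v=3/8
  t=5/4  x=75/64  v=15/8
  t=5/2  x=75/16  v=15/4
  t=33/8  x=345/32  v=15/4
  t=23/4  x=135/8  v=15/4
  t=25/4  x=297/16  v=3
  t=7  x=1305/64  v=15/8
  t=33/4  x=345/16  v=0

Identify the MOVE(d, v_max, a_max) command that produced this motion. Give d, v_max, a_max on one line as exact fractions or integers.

final state: t=33/4, x=345/16, v=0 → d = 345/16
a_max = (3/8−0)/(1/4−0) = 3/2
max v = 15/4 over t∈[5/2,23/4] → v_max = 15/4
check: 15/4·(5/2+13/4) = 345/16 ✓

d=345/16 v_max=15/4 a_max=3/2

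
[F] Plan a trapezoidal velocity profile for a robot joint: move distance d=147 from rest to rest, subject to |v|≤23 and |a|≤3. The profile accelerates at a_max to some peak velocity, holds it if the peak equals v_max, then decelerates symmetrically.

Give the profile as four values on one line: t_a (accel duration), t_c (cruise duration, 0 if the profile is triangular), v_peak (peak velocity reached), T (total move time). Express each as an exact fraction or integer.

t_a=7 t_c=0 v_peak=21 T=14

(v_max)²/a_max = 23²/3 = 529/3
147 < 529/3 ⇒ no cruise
v_peak = √(147·3) = √441 = 21
t_a = 21/3 = 7; t_c = 0
T = 2·7 = 14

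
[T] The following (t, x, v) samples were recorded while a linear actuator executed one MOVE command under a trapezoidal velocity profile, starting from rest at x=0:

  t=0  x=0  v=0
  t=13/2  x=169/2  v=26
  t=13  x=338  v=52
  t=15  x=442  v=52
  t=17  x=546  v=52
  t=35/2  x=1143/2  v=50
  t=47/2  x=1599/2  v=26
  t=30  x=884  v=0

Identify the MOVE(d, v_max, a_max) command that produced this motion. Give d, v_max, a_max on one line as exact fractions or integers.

final state: t=30, x=884, v=0 → d = 884
a_max = (26−0)/(13/2−0) = 4
max v = 52 over t∈[13,17] → v_max = 52
check: 52·(13+4) = 884 ✓

d=884 v_max=52 a_max=4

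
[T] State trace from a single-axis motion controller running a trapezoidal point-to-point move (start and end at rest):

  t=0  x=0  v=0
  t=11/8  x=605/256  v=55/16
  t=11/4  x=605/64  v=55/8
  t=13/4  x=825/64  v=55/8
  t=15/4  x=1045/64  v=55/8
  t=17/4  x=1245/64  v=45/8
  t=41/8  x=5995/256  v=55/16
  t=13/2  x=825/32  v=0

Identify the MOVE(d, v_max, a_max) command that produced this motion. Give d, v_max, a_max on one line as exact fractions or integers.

d=825/32 v_max=55/8 a_max=5/2

final state: t=13/2, x=825/32, v=0 → d = 825/32
a_max = (55/16−0)/(11/8−0) = 5/2
max v = 55/8 over t∈[11/4,15/4] → v_max = 55/8
check: 55/8·(11/4+1) = 825/32 ✓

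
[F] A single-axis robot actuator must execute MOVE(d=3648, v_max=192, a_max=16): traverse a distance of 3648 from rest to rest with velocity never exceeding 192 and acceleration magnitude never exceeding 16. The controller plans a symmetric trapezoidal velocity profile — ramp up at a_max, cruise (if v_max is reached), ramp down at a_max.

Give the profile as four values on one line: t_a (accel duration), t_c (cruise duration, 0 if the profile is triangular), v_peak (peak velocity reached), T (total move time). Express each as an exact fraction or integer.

vₘ²/aₘ = 192²/16 = 2304
3648 ≥ 2304 so v_max reached
t_a = 192/16 = 12; v_peak = 192
d_cruise = 3648 − 2304 = 1344; t_c = 1344/192 = 7
T = 2·12 + 7 = 31

t_a=12 t_c=7 v_peak=192 T=31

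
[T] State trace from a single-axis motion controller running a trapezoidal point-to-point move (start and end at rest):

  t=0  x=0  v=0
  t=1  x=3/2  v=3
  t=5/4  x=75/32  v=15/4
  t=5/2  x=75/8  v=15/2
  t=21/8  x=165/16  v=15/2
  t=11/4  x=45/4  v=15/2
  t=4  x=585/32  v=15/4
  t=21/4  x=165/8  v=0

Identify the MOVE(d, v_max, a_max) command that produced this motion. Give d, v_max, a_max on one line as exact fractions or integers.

final state: t=21/4, x=165/8, v=0 → d = 165/8
a_max = (3−0)/(1−0) = 3
max v = 15/2 over t∈[5/2,11/4] → v_max = 15/2
check: 15/2·(5/2+1/4) = 165/8 ✓

d=165/8 v_max=15/2 a_max=3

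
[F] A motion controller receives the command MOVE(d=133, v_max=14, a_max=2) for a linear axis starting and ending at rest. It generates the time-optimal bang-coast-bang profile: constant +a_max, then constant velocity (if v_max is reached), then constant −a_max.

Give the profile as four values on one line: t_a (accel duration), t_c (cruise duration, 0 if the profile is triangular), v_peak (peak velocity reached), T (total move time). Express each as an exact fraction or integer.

(v_max)²/a_max = 14²/2 = 98
133 ≥ 98 ⇒ cruise phase
t_a = 14/2 = 7; v_peak = 14
d_cruise = 133 − 98 = 35; t_c = 35/14 = 5/2
T = 2·7 + 5/2 = 33/2

t_a=7 t_c=5/2 v_peak=14 T=33/2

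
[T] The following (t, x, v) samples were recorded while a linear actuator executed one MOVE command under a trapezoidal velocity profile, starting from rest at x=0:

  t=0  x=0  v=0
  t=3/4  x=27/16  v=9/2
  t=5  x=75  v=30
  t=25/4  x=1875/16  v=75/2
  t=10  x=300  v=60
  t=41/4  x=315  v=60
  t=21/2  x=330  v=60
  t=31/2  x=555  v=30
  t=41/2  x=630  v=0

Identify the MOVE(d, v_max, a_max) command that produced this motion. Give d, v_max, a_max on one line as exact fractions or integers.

d=630 v_max=60 a_max=6

final state: t=41/2, x=630, v=0 → d = 630
a_max = (9/2−0)/(3/4−0) = 6
max v = 60 over t∈[10,21/2] → v_max = 60
check: 60·(10+1/2) = 630 ✓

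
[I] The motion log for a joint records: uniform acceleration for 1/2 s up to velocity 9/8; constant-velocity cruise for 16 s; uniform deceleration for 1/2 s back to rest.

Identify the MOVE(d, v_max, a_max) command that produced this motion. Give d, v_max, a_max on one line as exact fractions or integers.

d=297/16 v_max=9/8 a_max=9/4

a_max = (9/8)/(1/2) = 9/4
d_a = ½·9/8·1/2 = 9/32; d_c = 9/8·16 = 18
d = 2·9/32 + 18 = 297/16
t_c = 16 > 0 so v_max = 9/8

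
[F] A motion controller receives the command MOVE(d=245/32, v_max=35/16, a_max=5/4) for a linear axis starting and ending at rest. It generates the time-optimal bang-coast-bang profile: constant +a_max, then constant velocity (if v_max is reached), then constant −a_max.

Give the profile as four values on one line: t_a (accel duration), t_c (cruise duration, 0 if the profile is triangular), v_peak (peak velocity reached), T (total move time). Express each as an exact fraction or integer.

vₘ²/aₘ = (35/16)²/(5/4) = 245/64
245/32 ≥ 245/64 ⇒ cruise phase
t_a = (35/16)/(5/4) = 7/4; v_peak = 35/16
d_cruise = 245/32 − 245/64 = 245/64; t_c = (245/64)/(35/16) = 7/4
T = 2·7/4 + 7/4 = 21/4

t_a=7/4 t_c=7/4 v_peak=35/16 T=21/4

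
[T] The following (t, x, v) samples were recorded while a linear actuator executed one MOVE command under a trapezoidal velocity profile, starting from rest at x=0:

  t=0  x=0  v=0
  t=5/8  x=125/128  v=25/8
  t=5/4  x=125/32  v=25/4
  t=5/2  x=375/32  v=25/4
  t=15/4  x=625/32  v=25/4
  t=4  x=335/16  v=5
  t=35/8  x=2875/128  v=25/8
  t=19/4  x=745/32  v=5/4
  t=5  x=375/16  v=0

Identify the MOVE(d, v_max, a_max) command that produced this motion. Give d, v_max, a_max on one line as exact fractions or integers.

final state: t=5, x=375/16, v=0 → d = 375/16
a_max = (25/8−0)/(5/8−0) = 5
max v = 25/4 over t∈[5/4,15/4] → v_max = 25/4
check: 25/4·(5/4+5/2) = 375/16 ✓

d=375/16 v_max=25/4 a_max=5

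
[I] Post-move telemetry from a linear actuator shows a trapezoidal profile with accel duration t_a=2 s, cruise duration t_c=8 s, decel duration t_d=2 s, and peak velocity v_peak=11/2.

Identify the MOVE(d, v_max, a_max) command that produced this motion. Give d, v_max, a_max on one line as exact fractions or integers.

d=55 v_max=11/2 a_max=11/4

a_max = (11/2)/2 = 11/4
d_a = ½·11/2·2 = 11/2; d_c = 11/2·8 = 44
d = 2·11/2 + 44 = 55
t_c = 8 > 0 → v_max = v_peak = 11/2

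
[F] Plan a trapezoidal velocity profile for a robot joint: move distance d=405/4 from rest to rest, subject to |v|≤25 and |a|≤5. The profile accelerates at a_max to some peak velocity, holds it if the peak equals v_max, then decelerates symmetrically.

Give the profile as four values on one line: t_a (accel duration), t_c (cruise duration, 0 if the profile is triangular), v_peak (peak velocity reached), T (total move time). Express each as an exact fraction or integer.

t_a=9/2 t_c=0 v_peak=45/2 T=9

vₘ²/aₘ = 25²/5 = 125
405/4 < 125 so t_c = 0
v_peak = √(405/4·5) = √(2025/4) = 45/2
t_a = (45/2)/5 = 9/2; t_c = 0
T = 2·9/2 = 9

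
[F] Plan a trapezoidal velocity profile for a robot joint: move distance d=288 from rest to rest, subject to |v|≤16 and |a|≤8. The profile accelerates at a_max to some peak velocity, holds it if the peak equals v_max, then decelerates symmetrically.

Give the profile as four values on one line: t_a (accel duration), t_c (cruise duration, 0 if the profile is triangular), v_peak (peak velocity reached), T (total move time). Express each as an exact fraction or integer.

t_a=2 t_c=16 v_peak=16 T=20

v_max²/a_max = 16²/8 = 32
288 ≥ 32 ⇒ cruise phase
t_a = 16/8 = 2; v_peak = 16
d_cruise = 288 − 32 = 256; t_c = 256/16 = 16
T = 2·2 + 16 = 20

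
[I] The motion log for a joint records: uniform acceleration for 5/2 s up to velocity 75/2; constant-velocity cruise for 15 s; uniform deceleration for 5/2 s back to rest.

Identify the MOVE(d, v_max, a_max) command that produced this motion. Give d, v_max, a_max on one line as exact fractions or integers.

a_max = (75/2)/(5/2) = 15
d_a = ½·75/2·5/2 = 375/8; d_c = 75/2·15 = 1125/2
d = 2·375/8 + 1125/2 = 2625/4
t_c = 15 > 0 → v_max = v_peak = 75/2

d=2625/4 v_max=75/2 a_max=15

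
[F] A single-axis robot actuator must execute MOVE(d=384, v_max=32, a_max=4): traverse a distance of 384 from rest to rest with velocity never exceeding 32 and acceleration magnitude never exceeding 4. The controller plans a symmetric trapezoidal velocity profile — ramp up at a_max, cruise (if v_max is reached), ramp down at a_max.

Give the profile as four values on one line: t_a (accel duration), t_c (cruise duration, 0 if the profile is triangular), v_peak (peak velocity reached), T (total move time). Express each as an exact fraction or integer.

t_a=8 t_c=4 v_peak=32 T=20

v_max²/a_max = 32²/4 = 256
384 ≥ 256 so v_max reached
t_a = 32/4 = 8; v_peak = 32
d_cruise = 384 − 256 = 128; t_c = 128/32 = 4
T = 2·8 + 4 = 20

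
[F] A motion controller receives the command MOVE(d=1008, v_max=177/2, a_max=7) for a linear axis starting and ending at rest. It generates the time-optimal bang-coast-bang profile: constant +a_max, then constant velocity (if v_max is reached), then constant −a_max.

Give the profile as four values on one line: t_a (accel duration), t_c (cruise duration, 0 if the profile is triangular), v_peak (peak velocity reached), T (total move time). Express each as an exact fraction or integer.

vₘ²/aₘ = (177/2)²/7 = 31329/28
1008 < 31329/28 → triangular
v_peak = √(1008·7) = √7056 = 84
t_a = 84/7 = 12; t_c = 0
T = 2·12 = 24

t_a=12 t_c=0 v_peak=84 T=24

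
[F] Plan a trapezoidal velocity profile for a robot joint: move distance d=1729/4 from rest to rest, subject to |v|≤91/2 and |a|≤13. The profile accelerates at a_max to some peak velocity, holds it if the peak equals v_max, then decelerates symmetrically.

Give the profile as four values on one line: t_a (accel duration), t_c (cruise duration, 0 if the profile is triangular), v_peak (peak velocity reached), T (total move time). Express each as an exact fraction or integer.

t_a=7/2 t_c=6 v_peak=91/2 T=13

(v_max)²/a_max = (91/2)²/13 = 637/4
1729/4 ≥ 637/4 ⇒ cruise phase
t_a = (91/2)/13 = 7/2; v_peak = 91/2
d_cruise = 1729/4 − 637/4 = 273; t_c = 273/(91/2) = 6
T = 2·7/2 + 6 = 13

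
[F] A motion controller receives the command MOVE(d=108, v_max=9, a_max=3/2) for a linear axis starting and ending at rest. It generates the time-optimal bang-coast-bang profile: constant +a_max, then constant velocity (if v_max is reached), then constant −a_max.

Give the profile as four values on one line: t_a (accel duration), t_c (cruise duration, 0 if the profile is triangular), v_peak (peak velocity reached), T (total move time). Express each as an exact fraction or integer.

v_max²/a_max = 9²/(3/2) = 54
108 ≥ 54 so v_max reached
t_a = 9/(3/2) = 6; v_peak = 9
d_cruise = 108 − 54 = 54; t_c = 54/9 = 6
T = 2·6 + 6 = 18

t_a=6 t_c=6 v_peak=9 T=18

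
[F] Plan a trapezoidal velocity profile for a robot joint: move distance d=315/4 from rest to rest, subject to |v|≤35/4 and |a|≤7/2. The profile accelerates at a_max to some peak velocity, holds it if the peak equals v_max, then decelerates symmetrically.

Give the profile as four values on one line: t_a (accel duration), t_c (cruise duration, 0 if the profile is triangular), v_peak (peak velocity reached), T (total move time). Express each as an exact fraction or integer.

t_a=5/2 t_c=13/2 v_peak=35/4 T=23/2

v_max²/a_max = (35/4)²/(7/2) = 175/8
315/4 ≥ 175/8 so v_max reached
t_a = (35/4)/(7/2) = 5/2; v_peak = 35/4
d_cruise = 315/4 − 175/8 = 455/8; t_c = (455/8)/(35/4) = 13/2
T = 2·5/2 + 13/2 = 23/2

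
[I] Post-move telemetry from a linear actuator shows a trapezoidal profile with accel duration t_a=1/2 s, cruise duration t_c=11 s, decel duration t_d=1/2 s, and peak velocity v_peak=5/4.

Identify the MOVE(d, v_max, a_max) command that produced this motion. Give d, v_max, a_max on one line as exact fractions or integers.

d=115/8 v_max=5/4 a_max=5/2

a_max = (5/4)/(1/2) = 5/2
d_a = ½·5/4·1/2 = 5/16; d_c = 5/4·11 = 55/4
d = 2·5/16 + 55/4 = 115/8
t_c = 11 > 0 → v_max = v_peak = 5/4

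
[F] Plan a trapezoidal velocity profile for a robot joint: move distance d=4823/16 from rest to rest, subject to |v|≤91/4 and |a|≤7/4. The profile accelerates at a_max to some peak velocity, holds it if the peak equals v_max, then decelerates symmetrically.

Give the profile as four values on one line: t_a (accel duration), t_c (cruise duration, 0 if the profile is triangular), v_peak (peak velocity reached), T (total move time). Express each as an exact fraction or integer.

t_a=13 t_c=1/4 v_peak=91/4 T=105/4

(v_max)²/a_max = (91/4)²/(7/4) = 1183/4
4823/16 ≥ 1183/4 so v_max reached
t_a = (91/4)/(7/4) = 13; v_peak = 91/4
d_cruise = 4823/16 − 1183/4 = 91/16; t_c = (91/16)/(91/4) = 1/4
T = 2·13 + 1/4 = 105/4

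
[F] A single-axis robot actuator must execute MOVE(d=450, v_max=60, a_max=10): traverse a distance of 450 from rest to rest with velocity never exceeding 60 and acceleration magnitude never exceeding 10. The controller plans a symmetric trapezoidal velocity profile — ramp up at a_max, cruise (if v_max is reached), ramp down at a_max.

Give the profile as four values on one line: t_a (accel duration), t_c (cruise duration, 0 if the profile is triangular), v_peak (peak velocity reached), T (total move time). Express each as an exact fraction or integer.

t_a=6 t_c=3/2 v_peak=60 T=27/2

vₘ²/aₘ = 60²/10 = 360
450 ≥ 360 → trapezoidal
t_a = 60/10 = 6; v_peak = 60
d_cruise = 450 − 360 = 90; t_c = 90/60 = 3/2
T = 2·6 + 3/2 = 27/2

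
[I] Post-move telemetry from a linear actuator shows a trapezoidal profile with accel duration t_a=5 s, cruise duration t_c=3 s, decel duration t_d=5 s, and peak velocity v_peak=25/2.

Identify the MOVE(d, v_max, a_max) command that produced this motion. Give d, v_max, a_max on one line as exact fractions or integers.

a_max = (25/2)/5 = 5/2
d_a = ½·25/2·5 = 125/4; d_c = 25/2·3 = 75/2
d = 2·125/4 + 75/2 = 100
t_c = 3 > 0 ⇒ limit active, v_max = 25/2

d=100 v_max=25/2 a_max=5/2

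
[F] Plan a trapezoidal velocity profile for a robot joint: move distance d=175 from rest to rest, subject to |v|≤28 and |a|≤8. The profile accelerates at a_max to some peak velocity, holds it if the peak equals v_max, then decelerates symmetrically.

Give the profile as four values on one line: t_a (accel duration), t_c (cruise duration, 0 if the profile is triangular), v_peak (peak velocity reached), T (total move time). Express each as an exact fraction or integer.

t_a=7/2 t_c=11/4 v_peak=28 T=39/4

vₘ²/aₘ = 28²/8 = 98
175 ≥ 98 so v_max reached
t_a = 28/8 = 7/2; v_peak = 28
d_cruise = 175 − 98 = 77; t_c = 77/28 = 11/4
T = 2·7/2 + 11/4 = 39/4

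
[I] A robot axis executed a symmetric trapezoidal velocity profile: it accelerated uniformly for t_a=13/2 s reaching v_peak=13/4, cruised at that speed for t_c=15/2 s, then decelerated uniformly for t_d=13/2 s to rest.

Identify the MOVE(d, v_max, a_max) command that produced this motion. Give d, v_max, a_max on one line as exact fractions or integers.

d=91/2 v_max=13/4 a_max=1/2

a_max = (13/4)/(13/2) = 1/2
d_a = ½·13/4·13/2 = 169/16; d_c = 13/4·15/2 = 195/8
d = 2·169/16 + 195/8 = 91/2
t_c = 15/2 > 0 ⇒ limit active, v_max = 13/4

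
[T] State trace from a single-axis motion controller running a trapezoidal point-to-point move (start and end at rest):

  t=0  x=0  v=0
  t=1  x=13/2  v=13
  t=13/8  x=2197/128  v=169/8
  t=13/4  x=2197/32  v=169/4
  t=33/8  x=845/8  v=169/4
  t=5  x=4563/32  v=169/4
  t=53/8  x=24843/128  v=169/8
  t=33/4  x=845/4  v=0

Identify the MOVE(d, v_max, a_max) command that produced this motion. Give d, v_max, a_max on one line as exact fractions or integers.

final state: t=33/4, x=845/4, v=0 → d = 845/4
a_max = (13−0)/(1−0) = 13
max v = 169/4 over t∈[13/4,5] → v_max = 169/4
check: 169/4·(13/4+7/4) = 845/4 ✓

d=845/4 v_max=169/4 a_max=13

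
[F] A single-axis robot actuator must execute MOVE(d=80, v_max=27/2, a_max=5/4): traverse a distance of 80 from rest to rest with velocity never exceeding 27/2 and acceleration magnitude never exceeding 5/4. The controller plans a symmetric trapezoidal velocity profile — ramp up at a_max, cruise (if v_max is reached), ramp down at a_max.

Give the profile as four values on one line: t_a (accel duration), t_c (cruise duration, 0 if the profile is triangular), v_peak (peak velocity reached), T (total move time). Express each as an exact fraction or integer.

t_a=8 t_c=0 v_peak=10 T=16

vₘ²/aₘ = (27/2)²/(5/4) = 729/5
80 < 729/5 → triangular
v_peak = √(80·5/4) = √100 = 10
t_a = 10/(5/4) = 8; t_c = 0
T = 2·8 = 16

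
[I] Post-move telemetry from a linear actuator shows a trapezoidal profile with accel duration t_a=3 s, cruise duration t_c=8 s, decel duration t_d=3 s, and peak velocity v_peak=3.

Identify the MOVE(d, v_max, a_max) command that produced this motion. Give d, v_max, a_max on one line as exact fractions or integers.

a_max = 3/3 = 1
d_a = ½·3·3 = 9/2; d_c = 3·8 = 24
d = 2·9/2 + 24 = 33
t_c = 8 > 0 → v_max = v_peak = 3

d=33 v_max=3 a_max=1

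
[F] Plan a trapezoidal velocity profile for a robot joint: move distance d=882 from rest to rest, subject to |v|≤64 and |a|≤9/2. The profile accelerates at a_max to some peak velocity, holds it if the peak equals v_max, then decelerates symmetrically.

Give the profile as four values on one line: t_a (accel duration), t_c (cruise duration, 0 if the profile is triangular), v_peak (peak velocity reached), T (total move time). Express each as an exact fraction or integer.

t_a=14 t_c=0 v_peak=63 T=28

(v_max)²/a_max = 64²/(9/2) = 8192/9
882 < 8192/9 ⇒ no cruise
v_peak = √(882·9/2) = √3969 = 63
t_a = 63/(9/2) = 14; t_c = 0
T = 2·14 = 28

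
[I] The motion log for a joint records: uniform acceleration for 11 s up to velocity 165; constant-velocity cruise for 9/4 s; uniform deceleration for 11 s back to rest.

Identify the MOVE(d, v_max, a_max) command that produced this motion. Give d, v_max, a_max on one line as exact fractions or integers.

d=8745/4 v_max=165 a_max=15

a_max = 165/11 = 15
d_a = ½·165·11 = 1815/2; d_c = 165·9/4 = 1485/4
d = 2·1815/2 + 1485/4 = 8745/4
t_c = 9/4 > 0 so v_max = 165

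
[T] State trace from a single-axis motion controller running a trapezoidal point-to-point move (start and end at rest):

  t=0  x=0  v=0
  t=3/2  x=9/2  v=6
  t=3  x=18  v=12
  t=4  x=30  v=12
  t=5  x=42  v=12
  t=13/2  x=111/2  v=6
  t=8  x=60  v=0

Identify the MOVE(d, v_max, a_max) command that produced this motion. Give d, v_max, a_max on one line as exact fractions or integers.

final state: t=8, x=60, v=0 → d = 60
a_max = (6−0)/(3/2−0) = 4
max v = 12 over t∈[3,5] → v_max = 12
check: 12·(3+2) = 60 ✓

d=60 v_max=12 a_max=4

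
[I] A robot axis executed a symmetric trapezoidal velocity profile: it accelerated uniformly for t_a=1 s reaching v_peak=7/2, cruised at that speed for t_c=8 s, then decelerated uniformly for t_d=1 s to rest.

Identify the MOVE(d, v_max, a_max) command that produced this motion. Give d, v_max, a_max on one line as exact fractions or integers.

d=63/2 v_max=7/2 a_max=7/2

a_max = (7/2)/1 = 7/2
d_a = ½·7/2·1 = 7/4; d_c = 7/2·8 = 28
d = 2·7/4 + 28 = 63/2
t_c = 8 > 0 ⇒ limit active, v_max = 7/2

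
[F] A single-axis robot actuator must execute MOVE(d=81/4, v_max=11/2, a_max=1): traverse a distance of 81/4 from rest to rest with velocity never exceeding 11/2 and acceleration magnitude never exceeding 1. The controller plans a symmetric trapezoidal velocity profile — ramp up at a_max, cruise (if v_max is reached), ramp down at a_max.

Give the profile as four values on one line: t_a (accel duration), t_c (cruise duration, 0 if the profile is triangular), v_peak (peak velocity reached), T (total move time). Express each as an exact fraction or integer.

vₘ²/aₘ = (11/2)²/1 = 121/4
81/4 < 121/4 so t_c = 0
v_peak = √(81/4·1) = √(81/4) = 9/2
t_a = (9/2)/1 = 9/2; t_c = 0
T = 2·9/2 = 9

t_a=9/2 t_c=0 v_peak=9/2 T=9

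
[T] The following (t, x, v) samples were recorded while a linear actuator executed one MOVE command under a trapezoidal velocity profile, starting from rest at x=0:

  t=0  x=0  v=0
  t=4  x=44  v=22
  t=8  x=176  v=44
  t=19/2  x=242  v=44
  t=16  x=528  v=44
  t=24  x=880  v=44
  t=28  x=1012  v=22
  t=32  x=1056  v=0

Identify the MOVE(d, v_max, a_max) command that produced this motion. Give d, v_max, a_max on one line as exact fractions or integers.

d=1056 v_max=44 a_max=11/2

final state: t=32, x=1056, v=0 → d = 1056
a_max = (22−0)/(4−0) = 11/2
max v = 44 over t∈[8,24] → v_max = 44
check: 44·(8+16) = 1056 ✓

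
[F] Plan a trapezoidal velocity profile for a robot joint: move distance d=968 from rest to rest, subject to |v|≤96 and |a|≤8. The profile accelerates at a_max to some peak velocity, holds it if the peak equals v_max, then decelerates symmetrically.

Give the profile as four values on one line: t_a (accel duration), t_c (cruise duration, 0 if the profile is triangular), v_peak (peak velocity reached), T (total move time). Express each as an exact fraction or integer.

t_a=11 t_c=0 v_peak=88 T=22

(v_max)²/a_max = 96²/8 = 1152
968 < 1152 → triangular
v_peak = √(968·8) = √7744 = 88
t_a = 88/8 = 11; t_c = 0
T = 2·11 = 22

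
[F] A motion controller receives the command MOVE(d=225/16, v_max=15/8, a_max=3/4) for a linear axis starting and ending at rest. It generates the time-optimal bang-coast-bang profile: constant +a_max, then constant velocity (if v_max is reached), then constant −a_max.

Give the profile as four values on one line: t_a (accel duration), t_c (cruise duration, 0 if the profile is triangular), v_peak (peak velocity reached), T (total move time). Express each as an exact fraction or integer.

v_max²/a_max = (15/8)²/(3/4) = 75/16
225/16 ≥ 75/16 ⇒ cruise phase
t_a = (15/8)/(3/4) = 5/2; v_peak = 15/8
d_cruise = 225/16 − 75/16 = 75/8; t_c = (75/8)/(15/8) = 5
T = 2·5/2 + 5 = 10

t_a=5/2 t_c=5 v_peak=15/8 T=10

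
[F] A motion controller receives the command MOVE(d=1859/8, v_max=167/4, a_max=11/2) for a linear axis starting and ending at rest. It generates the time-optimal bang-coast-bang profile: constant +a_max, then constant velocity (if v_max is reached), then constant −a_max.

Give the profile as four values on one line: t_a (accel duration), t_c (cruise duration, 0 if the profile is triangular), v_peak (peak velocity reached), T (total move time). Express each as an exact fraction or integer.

(v_max)²/a_max = (167/4)²/(11/2) = 27889/88
1859/8 < 27889/88 ⇒ no cruise
v_peak = √(1859/8·11/2) = √(20449/16) = 143/4
t_a = (143/4)/(11/2) = 13/2; t_c = 0
T = 2·13/2 = 13

t_a=13/2 t_c=0 v_peak=143/4 T=13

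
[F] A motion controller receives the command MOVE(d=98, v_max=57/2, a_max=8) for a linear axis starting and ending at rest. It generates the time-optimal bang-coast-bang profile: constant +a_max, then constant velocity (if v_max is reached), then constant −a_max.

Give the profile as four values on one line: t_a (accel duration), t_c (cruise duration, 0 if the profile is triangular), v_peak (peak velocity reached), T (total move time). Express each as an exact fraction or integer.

t_a=7/2 t_c=0 v_peak=28 T=7

(v_max)²/a_max = (57/2)²/8 = 3249/32
98 < 3249/32 → triangular
v_peak = √(98·8) = √784 = 28
t_a = 28/8 = 7/2; t_c = 0
T = 2·7/2 = 7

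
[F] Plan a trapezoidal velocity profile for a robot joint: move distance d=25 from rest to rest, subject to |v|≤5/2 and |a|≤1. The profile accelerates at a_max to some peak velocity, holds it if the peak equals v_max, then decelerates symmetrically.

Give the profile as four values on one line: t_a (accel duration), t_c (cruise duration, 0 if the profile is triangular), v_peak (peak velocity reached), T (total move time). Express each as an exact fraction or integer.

t_a=5/2 t_c=15/2 v_peak=5/2 T=25/2

(v_max)²/a_max = (5/2)²/1 = 25/4
25 ≥ 25/4 so v_max reached
t_a = (5/2)/1 = 5/2; v_peak = 5/2
d_cruise = 25 − 25/4 = 75/4; t_c = (75/4)/(5/2) = 15/2
T = 2·5/2 + 15/2 = 25/2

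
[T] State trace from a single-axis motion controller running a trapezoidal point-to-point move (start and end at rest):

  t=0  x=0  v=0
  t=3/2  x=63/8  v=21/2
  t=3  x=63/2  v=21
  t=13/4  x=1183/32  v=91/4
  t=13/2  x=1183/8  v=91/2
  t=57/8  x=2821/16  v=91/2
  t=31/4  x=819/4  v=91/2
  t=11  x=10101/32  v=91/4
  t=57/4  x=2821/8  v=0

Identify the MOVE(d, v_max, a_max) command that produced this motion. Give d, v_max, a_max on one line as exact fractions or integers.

d=2821/8 v_max=91/2 a_max=7

final state: t=57/4, x=2821/8, v=0 → d = 2821/8
a_max = (21/2−0)/(3/2−0) = 7
max v = 91/2 over t∈[13/2,31/4] → v_max = 91/2
check: 91/2·(13/2+5/4) = 2821/8 ✓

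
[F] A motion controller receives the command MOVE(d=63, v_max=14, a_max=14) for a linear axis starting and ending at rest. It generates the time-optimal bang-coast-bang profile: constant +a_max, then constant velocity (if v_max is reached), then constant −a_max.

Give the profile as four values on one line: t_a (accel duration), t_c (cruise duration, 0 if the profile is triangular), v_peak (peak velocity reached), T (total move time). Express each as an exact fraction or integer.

t_a=1 t_c=7/2 v_peak=14 T=11/2

v_max²/a_max = 14²/14 = 14
63 ≥ 14 ⇒ cruise phase
t_a = 14/14 = 1; v_peak = 14
d_cruise = 63 − 14 = 49; t_c = 49/14 = 7/2
T = 2·1 + 7/2 = 11/2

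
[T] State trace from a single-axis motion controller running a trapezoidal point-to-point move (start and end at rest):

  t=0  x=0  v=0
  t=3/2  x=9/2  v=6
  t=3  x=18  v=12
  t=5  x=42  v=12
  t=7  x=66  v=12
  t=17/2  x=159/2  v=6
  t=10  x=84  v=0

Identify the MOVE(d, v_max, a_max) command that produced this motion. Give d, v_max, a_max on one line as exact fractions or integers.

final state: t=10, x=84, v=0 → d = 84
a_max = (6−0)/(3/2−0) = 4
max v = 12 over t∈[3,7] → v_max = 12
check: 12·(3+4) = 84 ✓

d=84 v_max=12 a_max=4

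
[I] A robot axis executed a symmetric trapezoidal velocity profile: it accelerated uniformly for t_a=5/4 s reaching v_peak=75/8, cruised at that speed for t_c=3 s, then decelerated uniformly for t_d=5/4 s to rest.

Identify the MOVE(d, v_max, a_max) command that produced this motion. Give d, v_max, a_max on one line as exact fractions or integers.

a_max = (75/8)/(5/4) = 15/2
d_a = ½·75/8·5/4 = 375/64; d_c = 75/8·3 = 225/8
d = 2·375/64 + 225/8 = 1275/32
t_c = 3 > 0 → v_max = v_peak = 75/8

d=1275/32 v_max=75/8 a_max=15/2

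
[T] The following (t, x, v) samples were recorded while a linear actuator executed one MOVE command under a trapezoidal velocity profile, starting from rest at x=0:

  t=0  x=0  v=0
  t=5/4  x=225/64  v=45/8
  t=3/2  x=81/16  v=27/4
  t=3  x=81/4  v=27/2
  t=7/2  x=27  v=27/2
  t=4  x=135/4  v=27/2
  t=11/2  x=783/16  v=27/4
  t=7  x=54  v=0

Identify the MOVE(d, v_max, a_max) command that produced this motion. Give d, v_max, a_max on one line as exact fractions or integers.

final state: t=7, x=54, v=0 → d = 54
a_max = (45/8−0)/(5/4−0) = 9/2
max v = 27/2 over t∈[3,4] → v_max = 27/2
check: 27/2·(3+1) = 54 ✓

d=54 v_max=27/2 a_max=9/2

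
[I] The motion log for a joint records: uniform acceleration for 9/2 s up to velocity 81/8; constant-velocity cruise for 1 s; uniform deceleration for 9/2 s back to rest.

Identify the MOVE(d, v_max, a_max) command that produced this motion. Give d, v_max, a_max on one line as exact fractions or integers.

a_max = (81/8)/(9/2) = 9/4
d_a = ½·81/8·9/2 = 729/32; d_c = 81/8·1 = 81/8
d = 2·729/32 + 81/8 = 891/16
t_c = 1 > 0 ⇒ limit active, v_max = 81/8

d=891/16 v_max=81/8 a_max=9/4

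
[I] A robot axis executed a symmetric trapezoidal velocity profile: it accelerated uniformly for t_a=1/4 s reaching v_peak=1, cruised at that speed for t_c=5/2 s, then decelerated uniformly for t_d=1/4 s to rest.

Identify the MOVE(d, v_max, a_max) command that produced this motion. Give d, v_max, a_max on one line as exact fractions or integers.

d=11/4 v_max=1 a_max=4

a_max = 1/(1/4) = 4
d_a = ½·1·1/4 = 1/8; d_c = 1·5/2 = 5/2
d = 2·1/8 + 5/2 = 11/4
t_c = 5/2 > 0 → v_max = v_peak = 1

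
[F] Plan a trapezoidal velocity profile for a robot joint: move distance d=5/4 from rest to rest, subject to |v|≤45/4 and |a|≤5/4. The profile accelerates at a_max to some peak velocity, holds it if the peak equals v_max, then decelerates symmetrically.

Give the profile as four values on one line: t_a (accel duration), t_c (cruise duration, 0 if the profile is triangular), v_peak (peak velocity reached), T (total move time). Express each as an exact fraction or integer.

t_a=1 t_c=0 v_peak=5/4 T=2

(v_max)²/a_max = (45/4)²/(5/4) = 405/4
5/4 < 405/4 so t_c = 0
v_peak = √(5/4·5/4) = √(25/16) = 5/4
t_a = (5/4)/(5/4) = 1; t_c = 0
T = 2·1 = 2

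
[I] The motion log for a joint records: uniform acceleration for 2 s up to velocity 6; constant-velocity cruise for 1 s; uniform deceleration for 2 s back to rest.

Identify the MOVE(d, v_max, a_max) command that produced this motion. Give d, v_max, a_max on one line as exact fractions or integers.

a_max = 6/2 = 3
d_a = ½·6·2 = 6; d_c = 6·1 = 6
d = 2·6 + 6 = 18
t_c = 1 > 0 → v_max = v_peak = 6

d=18 v_max=6 a_max=3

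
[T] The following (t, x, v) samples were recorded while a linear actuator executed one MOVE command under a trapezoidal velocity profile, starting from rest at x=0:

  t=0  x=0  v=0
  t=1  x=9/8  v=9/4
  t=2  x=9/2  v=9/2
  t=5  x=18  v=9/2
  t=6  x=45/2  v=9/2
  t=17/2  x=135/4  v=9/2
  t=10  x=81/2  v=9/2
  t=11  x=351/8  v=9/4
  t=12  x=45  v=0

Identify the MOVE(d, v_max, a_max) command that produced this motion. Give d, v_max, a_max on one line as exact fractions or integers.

d=45 v_max=9/2 a_max=9/4

final state: t=12, x=45, v=0 → d = 45
a_max = (9/4−0)/(1−0) = 9/4
max v = 9/2 over t∈[2,10] → v_max = 9/2
check: 9/2·(2+8) = 45 ✓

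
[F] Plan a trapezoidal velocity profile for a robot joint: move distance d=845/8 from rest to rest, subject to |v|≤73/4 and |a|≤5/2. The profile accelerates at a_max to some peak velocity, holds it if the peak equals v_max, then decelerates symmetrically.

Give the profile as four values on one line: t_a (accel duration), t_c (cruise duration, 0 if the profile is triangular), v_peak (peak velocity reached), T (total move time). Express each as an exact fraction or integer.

t_a=13/2 t_c=0 v_peak=65/4 T=13

vₘ²/aₘ = (73/4)²/(5/2) = 5329/40
845/8 < 5329/40 → triangular
v_peak = √(845/8·5/2) = √(4225/16) = 65/4
t_a = (65/4)/(5/2) = 13/2; t_c = 0
T = 2·13/2 = 13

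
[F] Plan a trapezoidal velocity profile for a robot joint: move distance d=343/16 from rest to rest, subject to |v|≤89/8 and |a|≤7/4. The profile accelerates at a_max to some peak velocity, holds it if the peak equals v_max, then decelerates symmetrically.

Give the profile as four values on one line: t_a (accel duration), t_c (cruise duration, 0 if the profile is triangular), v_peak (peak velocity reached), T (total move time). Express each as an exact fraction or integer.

v_max²/a_max = (89/8)²/(7/4) = 7921/112
343/16 < 7921/112 ⇒ no cruise
v_peak = √(343/16·7/4) = √(2401/64) = 49/8
t_a = (49/8)/(7/4) = 7/2; t_c = 0
T = 2·7/2 = 7

t_a=7/2 t_c=0 v_peak=49/8 T=7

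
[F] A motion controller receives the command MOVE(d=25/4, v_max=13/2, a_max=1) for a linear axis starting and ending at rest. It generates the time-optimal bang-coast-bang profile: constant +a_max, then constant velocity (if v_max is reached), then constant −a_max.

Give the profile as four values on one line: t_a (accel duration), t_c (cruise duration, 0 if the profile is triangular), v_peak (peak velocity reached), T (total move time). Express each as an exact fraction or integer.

(v_max)²/a_max = (13/2)²/1 = 169/4
25/4 < 169/4 ⇒ no cruise
v_peak = √(25/4·1) = √(25/4) = 5/2
t_a = (5/2)/1 = 5/2; t_c = 0
T = 2·5/2 = 5

t_a=5/2 t_c=0 v_peak=5/2 T=5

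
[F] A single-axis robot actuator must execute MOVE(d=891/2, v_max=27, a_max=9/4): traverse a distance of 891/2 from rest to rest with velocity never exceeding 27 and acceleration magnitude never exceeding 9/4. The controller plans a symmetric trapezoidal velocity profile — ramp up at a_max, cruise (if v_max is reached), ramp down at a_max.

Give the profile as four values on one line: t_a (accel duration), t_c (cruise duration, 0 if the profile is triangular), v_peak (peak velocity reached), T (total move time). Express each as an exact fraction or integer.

(v_max)²/a_max = 27²/(9/4) = 324
891/2 ≥ 324 → trapezoidal
t_a = 27/(9/4) = 12; v_peak = 27
d_cruise = 891/2 − 324 = 243/2; t_c = (243/2)/27 = 9/2
T = 2·12 + 9/2 = 57/2

t_a=12 t_c=9/2 v_peak=27 T=57/2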